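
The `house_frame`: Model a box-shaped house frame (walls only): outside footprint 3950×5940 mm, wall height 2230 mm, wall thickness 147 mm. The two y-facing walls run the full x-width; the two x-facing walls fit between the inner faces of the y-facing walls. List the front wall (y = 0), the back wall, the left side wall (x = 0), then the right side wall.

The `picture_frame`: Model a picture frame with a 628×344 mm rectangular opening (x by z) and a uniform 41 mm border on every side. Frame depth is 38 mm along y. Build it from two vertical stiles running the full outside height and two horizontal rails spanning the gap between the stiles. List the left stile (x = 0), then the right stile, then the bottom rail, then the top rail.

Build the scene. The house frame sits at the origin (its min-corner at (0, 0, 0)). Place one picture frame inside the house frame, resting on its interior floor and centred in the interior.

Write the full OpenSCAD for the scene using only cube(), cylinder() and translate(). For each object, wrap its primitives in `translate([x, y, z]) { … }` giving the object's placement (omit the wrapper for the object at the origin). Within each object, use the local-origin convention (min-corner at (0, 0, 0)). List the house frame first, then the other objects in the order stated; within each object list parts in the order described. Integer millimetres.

cube([3950, 147, 2230]);
translate([0, 5793, 0]) cube([3950, 147, 2230]);
translate([0, 147, 0]) cube([147, 5646, 2230]);
translate([3803, 147, 0]) cube([147, 5646, 2230]);
translate([1620, 2951, 0]) {
  cube([41, 38, 426]);
  translate([669, 0, 0]) cube([41, 38, 426]);
  translate([41, 0, 0]) cube([628, 38, 41]);
  translate([41, 0, 385]) cube([628, 38, 41]);
}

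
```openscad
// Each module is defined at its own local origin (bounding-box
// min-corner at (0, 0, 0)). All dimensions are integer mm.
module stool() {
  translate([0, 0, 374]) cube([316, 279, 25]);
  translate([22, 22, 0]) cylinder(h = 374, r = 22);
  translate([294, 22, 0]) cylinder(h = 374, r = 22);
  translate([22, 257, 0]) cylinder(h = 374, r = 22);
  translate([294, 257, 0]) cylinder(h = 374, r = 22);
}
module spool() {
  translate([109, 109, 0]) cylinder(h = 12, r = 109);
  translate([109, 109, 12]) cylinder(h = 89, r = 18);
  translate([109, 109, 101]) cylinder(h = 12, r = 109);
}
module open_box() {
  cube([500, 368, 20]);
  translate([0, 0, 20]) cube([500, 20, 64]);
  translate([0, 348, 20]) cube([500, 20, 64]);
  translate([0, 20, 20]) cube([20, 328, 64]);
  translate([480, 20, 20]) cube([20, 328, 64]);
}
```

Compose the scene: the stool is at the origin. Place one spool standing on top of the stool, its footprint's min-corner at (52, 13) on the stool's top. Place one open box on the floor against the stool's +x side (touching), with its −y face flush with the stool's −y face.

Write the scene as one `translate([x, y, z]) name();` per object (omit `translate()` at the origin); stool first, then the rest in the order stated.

stool();
translate([52, 13, 399]) spool();
translate([316, 0, 0]) open_box();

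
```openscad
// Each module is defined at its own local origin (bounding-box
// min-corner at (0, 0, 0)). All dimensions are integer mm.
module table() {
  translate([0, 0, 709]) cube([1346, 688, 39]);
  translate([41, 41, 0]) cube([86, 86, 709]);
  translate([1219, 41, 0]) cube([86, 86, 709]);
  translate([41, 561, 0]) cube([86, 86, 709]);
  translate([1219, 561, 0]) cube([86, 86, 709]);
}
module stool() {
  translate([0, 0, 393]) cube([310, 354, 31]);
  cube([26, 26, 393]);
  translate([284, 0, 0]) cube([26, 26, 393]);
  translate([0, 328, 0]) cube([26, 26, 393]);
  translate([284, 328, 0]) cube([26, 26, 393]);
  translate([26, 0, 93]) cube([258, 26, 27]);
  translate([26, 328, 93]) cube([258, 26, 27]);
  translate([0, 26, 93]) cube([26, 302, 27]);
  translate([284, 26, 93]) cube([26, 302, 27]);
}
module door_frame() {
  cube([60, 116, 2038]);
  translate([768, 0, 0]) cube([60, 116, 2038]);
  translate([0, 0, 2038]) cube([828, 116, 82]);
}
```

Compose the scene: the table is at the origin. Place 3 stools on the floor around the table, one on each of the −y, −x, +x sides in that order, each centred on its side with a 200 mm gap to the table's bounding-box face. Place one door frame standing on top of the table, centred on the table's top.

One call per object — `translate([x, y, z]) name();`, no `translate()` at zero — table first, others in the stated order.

table();
translate([518, -554, 0]) stool();
translate([-510, 167, 0]) stool();
translate([1546, 167, 0]) stool();
translate([259, 286, 748]) door_frame();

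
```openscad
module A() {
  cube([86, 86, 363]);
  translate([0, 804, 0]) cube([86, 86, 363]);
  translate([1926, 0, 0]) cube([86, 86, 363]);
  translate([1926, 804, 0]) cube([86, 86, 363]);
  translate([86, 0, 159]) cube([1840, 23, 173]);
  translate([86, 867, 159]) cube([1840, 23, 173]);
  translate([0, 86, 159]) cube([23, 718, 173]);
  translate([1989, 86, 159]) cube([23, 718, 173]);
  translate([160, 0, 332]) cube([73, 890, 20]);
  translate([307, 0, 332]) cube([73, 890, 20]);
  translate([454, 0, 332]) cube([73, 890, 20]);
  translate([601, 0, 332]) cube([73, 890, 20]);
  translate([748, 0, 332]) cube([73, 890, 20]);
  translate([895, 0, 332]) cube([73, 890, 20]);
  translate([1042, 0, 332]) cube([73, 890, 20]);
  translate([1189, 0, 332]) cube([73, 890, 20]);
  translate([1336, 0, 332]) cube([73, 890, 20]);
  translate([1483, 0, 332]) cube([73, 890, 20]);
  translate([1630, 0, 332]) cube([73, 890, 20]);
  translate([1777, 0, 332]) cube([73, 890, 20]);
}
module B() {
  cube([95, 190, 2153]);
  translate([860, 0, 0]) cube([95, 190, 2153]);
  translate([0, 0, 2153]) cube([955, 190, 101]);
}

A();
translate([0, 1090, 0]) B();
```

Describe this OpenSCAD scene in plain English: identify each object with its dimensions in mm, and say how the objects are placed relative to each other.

A is a bed frame 2012 mm long (x) by 890 mm wide (y). Four 86×86 mm corner posts, 363 mm tall, at the corners of the footprint. Four rails of 23 mm thickness and 173 mm height run between adjacent posts with their undersides at z = 159 mm, their outer faces flush with the outside of the frame (the two x-running rails run between the posts' inner faces; the two y-running rails run between the posts' inner faces). 12 slats, each 73 mm wide (x) and 20 mm thick, lie across the top of the two x-running rails, running the full 890 mm width of the frame in y; the slats are evenly spaced along x between the inner faces of the end posts with equal gaps (rounded down to the nearest mm) at the −x end and between each pair — any rounding remainder accumulates at the +x end.

B is a rectangular door frame: two vertical jambs of 95×190 mm section, 2153 mm tall, with a clear opening 765 mm wide between their inner faces. A header 101 mm tall and 190 mm deep lies on top of the jambs and spans the full outside width.

The door frame is on the floor beside the bed frame on its +y side.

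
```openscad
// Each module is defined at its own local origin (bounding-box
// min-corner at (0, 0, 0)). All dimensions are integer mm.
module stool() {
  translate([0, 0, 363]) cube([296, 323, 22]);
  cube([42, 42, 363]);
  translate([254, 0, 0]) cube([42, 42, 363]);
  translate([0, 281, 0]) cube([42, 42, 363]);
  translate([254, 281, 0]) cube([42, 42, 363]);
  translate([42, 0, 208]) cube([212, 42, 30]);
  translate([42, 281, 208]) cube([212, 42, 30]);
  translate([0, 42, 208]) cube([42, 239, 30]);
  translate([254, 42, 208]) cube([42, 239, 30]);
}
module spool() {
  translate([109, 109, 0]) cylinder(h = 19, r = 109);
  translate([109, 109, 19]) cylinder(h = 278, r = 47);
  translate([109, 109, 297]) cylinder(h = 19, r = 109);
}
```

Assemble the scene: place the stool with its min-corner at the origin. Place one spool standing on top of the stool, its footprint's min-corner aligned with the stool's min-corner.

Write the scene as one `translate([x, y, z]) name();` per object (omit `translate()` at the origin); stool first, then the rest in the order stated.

stool();
translate([0, 0, 385]) spool();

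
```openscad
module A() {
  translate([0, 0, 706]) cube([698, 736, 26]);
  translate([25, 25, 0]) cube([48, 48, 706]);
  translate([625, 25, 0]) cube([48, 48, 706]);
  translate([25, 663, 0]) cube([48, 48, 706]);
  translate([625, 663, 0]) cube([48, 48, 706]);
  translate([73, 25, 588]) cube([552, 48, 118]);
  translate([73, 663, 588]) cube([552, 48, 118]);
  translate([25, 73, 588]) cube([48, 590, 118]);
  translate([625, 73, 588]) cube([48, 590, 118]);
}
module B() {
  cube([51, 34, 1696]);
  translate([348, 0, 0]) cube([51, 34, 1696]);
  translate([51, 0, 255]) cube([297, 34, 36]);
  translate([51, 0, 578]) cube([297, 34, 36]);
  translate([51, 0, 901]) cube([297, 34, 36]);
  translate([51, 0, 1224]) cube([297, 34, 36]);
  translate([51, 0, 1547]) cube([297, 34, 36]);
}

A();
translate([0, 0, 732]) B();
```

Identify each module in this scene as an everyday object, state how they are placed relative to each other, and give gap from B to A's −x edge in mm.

A is a table. B is a ladder. The ladder is on top of the table. The gap from the ladder to the table's −x edge is 0 mm.

The ladder's min-x is at 0; the table's min-x is 0; gap = 0 mm.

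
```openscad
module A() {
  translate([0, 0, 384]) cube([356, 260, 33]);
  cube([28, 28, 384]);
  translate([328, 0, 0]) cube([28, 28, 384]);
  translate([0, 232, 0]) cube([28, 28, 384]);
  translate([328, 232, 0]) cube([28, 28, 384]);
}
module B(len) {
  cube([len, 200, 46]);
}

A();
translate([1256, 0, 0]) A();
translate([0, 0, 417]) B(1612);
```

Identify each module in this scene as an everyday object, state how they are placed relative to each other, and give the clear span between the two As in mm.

A is a stool. B is a beam. A beam spans the tops of two stools. The clear span between the two stools is 900 mm.

Second stool starts at x = 1256; first ends at x = 356; clear span = 1256 − 356 = 900 mm.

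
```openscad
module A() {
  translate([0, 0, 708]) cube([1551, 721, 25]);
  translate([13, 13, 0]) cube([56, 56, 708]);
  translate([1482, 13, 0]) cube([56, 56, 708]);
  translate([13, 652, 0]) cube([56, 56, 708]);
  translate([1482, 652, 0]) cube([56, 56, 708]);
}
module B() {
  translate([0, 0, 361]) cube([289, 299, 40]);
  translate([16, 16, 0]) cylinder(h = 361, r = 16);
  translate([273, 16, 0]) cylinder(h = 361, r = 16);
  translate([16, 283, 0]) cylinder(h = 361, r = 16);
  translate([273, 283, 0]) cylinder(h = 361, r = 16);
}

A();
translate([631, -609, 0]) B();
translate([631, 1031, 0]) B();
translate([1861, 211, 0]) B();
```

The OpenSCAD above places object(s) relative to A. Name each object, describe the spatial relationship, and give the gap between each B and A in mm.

Each stool's nearest face is 310 mm from the table's bounding box.

A is a table. B is a stool. Three stools sit around the table at the −y, +y, +x sides. The gap between each stool and the table is 310 mm.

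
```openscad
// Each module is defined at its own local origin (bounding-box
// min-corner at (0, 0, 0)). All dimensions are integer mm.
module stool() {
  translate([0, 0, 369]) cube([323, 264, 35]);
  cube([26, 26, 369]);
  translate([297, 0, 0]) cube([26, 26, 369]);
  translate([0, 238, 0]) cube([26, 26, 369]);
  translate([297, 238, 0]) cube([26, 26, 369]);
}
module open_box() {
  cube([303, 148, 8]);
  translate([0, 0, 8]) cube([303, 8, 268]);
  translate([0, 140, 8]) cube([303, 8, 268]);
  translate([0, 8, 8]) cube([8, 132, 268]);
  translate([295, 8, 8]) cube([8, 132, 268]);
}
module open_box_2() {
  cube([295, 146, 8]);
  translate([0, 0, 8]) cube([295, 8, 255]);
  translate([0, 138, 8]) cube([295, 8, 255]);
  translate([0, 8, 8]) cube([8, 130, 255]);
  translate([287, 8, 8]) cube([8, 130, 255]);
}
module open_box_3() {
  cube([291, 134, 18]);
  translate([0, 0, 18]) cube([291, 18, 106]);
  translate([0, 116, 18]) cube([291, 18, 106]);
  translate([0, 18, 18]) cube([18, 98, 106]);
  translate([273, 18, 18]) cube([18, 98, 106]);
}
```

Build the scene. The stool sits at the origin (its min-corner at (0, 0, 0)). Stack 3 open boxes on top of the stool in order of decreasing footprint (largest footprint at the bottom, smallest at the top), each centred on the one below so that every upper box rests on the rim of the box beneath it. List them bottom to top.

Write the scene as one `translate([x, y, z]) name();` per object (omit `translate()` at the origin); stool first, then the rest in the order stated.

stool();
translate([10, 58, 404]) open_box();
translate([14, 59, 680]) open_box_2();
translate([16, 65, 943]) open_box_3();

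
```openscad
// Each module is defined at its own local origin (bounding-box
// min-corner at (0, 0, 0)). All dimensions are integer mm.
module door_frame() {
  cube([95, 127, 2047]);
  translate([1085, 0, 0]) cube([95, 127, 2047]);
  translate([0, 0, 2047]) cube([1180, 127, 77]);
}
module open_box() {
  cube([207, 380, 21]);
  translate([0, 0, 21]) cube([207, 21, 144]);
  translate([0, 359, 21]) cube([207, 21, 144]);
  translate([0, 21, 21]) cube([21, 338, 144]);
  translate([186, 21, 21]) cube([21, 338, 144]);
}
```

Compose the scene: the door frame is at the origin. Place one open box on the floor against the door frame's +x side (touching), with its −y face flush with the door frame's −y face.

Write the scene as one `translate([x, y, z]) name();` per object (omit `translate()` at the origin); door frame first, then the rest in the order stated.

door_frame();
translate([1180, 0, 0]) open_box();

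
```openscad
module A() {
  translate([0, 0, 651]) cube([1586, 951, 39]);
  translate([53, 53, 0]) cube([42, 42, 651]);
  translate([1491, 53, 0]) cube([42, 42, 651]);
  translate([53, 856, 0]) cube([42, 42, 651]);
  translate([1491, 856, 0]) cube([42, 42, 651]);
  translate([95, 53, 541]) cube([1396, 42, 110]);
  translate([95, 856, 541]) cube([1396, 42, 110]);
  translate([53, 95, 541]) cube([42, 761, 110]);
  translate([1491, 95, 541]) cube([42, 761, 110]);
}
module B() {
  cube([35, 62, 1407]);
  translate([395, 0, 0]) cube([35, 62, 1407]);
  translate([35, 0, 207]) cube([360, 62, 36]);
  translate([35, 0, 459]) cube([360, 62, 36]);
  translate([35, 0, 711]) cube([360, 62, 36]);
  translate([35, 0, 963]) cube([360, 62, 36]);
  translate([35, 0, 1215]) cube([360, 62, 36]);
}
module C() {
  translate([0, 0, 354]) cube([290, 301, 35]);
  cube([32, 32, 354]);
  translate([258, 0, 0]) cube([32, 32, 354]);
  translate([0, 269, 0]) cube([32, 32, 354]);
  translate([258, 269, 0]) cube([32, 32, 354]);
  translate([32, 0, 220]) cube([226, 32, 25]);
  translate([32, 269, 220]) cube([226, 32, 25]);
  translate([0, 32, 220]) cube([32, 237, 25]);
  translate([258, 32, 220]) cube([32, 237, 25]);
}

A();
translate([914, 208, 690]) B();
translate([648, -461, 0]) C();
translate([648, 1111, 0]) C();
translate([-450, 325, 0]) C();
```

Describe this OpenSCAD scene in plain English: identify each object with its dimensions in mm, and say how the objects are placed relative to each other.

A is a table with a 1586×951 mm rectangular top, 39 mm thick, top surface at z = 690 mm, supported by four 42×42 mm square legs, each inset 53 mm from the nearest pair of top edges, running from the floor. Four apron rails, 42 mm thick and 110 mm tall, run between adjacent legs with their top edges flush with the underside of the top and their outer faces flush with the legs' outer faces.

B is a wooden ladder with two side rails of 35×62 mm section and 1407 mm height, set 430 mm apart overall. Between them run 5 rectangular rungs (62 mm deep, 36 mm thick), front faces flush with the rails' −y face. The bottom of the first rung is 207 mm above the floor and each subsequent rung is 252 mm higher than the one below.

C is a four-legged stool. The seat is 290×301 mm, 35 mm thick, top at z = 389 mm. It stands on four square legs, each 32×32 mm in cross-section, from z = 0 to the seat underside, each flush with a corner of the seat. Four stretchers, 32 mm wide and 25 mm tall, connect adjacent legs with their undersides at z = 220 mm, each running between the inner faces of the legs it joins and aligned with the legs' outer faces on the other axis.

The ladder is on top of the table. Three stools sit around the table at the −y, +y, −x sides.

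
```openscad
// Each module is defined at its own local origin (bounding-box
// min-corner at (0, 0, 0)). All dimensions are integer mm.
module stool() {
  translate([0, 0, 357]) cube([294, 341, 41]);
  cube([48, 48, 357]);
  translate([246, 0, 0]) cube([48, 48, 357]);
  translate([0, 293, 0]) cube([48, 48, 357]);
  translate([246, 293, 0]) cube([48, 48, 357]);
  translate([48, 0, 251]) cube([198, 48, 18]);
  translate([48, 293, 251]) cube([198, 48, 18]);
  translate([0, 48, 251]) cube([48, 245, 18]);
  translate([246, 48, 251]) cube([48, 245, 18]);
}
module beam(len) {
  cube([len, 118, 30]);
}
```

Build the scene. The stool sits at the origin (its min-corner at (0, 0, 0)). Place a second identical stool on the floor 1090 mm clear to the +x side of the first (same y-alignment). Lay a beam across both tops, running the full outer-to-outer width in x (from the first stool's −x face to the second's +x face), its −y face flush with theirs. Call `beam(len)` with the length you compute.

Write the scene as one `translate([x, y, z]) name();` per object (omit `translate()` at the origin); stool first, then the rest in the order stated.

stool();
translate([1384, 0, 0]) stool();
translate([0, 0, 398]) beam(1678);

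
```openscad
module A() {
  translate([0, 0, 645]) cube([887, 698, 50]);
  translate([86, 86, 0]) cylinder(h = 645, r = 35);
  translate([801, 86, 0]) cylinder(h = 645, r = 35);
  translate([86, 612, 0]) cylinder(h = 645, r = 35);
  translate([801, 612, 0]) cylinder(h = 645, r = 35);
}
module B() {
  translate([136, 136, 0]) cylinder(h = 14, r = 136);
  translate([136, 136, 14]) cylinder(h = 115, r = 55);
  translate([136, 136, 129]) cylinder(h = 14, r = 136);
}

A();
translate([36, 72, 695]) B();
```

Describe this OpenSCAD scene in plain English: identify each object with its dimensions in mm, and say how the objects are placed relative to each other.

A is a table: top 887 mm (x) × 698 mm (y), 50 mm thick, upper face at z = 695 mm, on four round legs of 70 mm diameter, each leg's bounding box inset 51 mm from the nearest pair of top edges, running from z = 0 to the bottom of the top.

B is a spool: two coaxial disc flanges of radius 136 mm and thickness 14 mm, joined by a core cylinder of radius 55 mm and height 115 mm. The lower flange rests on z = 0 and the three cylinders share a vertical axis.

The spool is on top of the table.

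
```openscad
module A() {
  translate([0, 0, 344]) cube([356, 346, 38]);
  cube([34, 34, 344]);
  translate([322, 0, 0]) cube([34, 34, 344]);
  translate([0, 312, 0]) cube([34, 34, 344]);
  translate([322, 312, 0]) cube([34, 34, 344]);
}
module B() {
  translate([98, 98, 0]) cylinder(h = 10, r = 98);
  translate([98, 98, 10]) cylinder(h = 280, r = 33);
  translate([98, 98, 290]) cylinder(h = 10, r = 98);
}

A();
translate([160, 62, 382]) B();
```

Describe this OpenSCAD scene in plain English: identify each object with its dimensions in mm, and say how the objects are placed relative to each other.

A is a four-legged stool. The seat is 356×346 mm, 38 mm thick, top at z = 382 mm. It stands on four square legs, each 34×34 mm in cross-section, from z = 0 to the seat underside, each flush with a corner of the seat.

B is a spool: two coaxial disc flanges of radius 98 mm and thickness 10 mm, joined by a core cylinder of radius 33 mm and height 280 mm. The lower flange rests on z = 0 and the three cylinders share a vertical axis.

The spool is on top of the stool.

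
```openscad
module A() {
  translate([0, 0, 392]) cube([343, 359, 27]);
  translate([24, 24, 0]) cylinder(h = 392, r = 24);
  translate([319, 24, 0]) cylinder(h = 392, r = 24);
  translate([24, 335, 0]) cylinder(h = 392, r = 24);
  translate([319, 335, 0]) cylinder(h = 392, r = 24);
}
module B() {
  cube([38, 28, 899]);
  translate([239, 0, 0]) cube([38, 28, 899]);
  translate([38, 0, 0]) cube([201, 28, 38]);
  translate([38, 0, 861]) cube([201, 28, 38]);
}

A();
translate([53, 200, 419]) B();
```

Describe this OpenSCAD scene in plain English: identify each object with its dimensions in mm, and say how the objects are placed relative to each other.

A is a four-legged stool. The seat is a 343×359×27 mm slab whose top surface is at z = 419 mm; four round legs, each 48 mm in diameter, run from the floor (z = 0) to the underside of the seat, each leg's axis is inset half a diameter from the nearest pair of seat edges (so the leg's bounding box is flush with the corner).

B is a picture frame with a 201×823 mm rectangular opening (x by z) and a uniform 38 mm border on every side. Frame depth is 28 mm along y. It is built from two vertical stiles running the full outside height and two horizontal rails spanning the gap between the stiles.

The picture frame is on top of the stool.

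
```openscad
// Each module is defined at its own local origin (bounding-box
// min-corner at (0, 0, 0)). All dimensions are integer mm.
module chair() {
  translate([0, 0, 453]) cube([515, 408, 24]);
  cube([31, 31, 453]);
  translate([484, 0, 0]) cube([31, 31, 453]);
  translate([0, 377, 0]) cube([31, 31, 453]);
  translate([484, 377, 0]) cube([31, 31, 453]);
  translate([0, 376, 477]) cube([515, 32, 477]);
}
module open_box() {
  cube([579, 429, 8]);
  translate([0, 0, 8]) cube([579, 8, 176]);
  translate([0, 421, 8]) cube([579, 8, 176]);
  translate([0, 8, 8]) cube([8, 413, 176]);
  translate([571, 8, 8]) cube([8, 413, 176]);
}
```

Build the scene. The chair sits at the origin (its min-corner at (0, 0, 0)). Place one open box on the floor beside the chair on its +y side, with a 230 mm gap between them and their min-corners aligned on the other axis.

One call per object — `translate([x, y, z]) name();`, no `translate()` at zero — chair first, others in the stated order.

chair();
translate([0, 638, 0]) open_box();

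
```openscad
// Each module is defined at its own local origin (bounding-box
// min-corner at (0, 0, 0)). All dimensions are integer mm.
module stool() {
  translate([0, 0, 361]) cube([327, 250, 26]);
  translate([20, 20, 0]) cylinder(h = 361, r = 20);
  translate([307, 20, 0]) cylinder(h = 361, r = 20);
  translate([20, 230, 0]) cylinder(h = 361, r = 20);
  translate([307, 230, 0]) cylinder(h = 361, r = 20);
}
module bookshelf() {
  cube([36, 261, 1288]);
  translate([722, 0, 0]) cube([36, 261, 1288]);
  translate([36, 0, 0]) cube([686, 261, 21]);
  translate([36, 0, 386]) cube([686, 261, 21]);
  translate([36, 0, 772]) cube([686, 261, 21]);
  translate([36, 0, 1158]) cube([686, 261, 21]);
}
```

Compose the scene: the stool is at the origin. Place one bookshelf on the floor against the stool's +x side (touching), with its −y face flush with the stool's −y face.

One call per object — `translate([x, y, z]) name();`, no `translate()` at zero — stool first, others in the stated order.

stool();
translate([327, 0, 0]) bookshelf();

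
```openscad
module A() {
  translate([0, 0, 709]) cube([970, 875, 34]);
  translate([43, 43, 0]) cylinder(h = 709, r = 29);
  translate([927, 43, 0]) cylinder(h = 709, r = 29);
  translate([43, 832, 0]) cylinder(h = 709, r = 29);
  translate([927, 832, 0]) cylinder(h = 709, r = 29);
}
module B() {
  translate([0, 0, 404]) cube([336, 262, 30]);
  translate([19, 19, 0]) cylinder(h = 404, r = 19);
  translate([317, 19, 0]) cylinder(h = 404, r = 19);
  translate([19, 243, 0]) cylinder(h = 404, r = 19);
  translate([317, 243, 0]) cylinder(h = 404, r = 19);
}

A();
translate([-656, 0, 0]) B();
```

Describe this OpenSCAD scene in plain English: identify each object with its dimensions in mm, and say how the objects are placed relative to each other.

A is a rectangular dining table. The top is 970×875×34 mm with its upper surface at z = 743 mm. It stands on four round legs of 58 mm diameter, each leg's bounding box inset 14 mm from the nearest pair of top edges, running from the floor to the underside of the top.

B is a four-legged stool. The seat is a 336×262×30 mm slab whose top surface is at z = 434 mm; four round legs, each 38 mm in diameter, run from the floor (z = 0) to the underside of the seat, each leg's axis is inset half a diameter from the nearest pair of seat edges (so the leg's bounding box is flush with the corner).

The stool is on the floor beside the table on its −x side.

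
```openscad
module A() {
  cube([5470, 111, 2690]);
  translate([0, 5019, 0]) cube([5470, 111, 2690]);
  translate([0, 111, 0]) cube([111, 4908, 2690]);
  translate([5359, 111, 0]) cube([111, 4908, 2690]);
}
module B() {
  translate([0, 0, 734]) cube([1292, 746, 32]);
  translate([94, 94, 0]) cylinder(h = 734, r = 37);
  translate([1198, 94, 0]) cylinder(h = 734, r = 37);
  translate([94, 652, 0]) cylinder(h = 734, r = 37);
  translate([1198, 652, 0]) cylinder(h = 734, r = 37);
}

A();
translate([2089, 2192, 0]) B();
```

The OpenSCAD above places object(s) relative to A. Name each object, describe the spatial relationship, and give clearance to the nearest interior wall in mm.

A is a house frame. B is a table. The table sits inside the house frame, centred. The clearance to the nearest interior wall is 1978 mm.

Clearances: x = 1978, y = 2081; minimum 1978 mm.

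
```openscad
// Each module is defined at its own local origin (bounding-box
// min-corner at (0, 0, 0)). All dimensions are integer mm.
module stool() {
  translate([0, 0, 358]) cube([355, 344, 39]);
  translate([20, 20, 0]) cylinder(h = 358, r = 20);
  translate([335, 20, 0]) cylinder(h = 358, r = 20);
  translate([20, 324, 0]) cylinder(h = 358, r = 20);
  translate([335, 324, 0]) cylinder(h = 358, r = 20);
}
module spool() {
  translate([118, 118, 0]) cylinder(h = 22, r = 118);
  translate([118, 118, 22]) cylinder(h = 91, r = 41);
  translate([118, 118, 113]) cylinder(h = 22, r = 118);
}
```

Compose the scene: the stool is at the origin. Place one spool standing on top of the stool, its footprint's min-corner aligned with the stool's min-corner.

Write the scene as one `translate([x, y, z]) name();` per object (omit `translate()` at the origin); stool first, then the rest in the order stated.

stool();
translate([0, 0, 397]) spool();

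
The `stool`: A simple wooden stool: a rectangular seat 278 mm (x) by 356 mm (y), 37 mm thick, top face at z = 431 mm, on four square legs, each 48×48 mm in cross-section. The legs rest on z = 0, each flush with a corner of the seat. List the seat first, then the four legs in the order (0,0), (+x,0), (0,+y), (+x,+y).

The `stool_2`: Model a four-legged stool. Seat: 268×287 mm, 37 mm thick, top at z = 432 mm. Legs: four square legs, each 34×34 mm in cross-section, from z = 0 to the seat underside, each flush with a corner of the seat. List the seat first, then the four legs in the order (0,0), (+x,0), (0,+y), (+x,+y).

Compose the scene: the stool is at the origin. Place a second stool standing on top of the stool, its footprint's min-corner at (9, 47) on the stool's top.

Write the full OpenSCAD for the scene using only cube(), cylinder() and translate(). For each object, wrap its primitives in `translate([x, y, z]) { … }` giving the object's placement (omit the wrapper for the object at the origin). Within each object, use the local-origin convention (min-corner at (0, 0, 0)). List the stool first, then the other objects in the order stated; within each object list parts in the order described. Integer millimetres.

translate([0, 0, 394]) cube([278, 356, 37]);
cube([48, 48, 394]);
translate([230, 0, 0]) cube([48, 48, 394]);
translate([0, 308, 0]) cube([48, 48, 394]);
translate([230, 308, 0]) cube([48, 48, 394]);
translate([9, 47, 431]) {
  translate([0, 0, 395]) cube([268, 287, 37]);
  cube([34, 34, 395]);
  translate([234, 0, 0]) cube([34, 34, 395]);
  translate([0, 253, 0]) cube([34, 34, 395]);
  translate([234, 253, 0]) cube([34, 34, 395]);
}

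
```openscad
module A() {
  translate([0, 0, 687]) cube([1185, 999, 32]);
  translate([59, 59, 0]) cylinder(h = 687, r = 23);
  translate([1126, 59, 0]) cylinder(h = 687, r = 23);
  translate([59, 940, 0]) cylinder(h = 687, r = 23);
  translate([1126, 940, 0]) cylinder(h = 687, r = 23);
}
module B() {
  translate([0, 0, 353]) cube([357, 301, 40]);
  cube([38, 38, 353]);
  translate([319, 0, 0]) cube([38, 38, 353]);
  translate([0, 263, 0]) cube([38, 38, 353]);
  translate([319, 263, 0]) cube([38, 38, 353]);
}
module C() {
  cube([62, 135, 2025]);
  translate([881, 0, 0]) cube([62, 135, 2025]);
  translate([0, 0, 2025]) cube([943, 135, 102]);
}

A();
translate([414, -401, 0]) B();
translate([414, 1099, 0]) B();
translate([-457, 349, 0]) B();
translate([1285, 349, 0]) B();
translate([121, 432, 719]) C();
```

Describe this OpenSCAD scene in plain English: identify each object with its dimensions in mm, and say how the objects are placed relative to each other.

A is a rectangular dining table. The top is 1185×999×32 mm with its upper surface at z = 719 mm. It stands on four round legs of 46 mm diameter, each leg's bounding box inset 36 mm from the nearest pair of top edges, running from the floor to the underside of the top.

B is a four-legged stool. The seat is a 357×301×40 mm slab whose top surface is at z = 393 mm; four square legs, each 38×38 mm in cross-section, run from the floor (z = 0) to the underside of the seat, each flush with a corner of the seat.

C is a rectangular door frame: two vertical jambs of 62×135 mm section, 2025 mm tall, with a clear opening 819 mm wide between their inner faces. A header 102 mm tall and 135 mm deep lies on top of the jambs and spans the full outside width.

Four stools sit around the table at the −y, +y, −x, +x sides. The door frame is on top of the table, centred.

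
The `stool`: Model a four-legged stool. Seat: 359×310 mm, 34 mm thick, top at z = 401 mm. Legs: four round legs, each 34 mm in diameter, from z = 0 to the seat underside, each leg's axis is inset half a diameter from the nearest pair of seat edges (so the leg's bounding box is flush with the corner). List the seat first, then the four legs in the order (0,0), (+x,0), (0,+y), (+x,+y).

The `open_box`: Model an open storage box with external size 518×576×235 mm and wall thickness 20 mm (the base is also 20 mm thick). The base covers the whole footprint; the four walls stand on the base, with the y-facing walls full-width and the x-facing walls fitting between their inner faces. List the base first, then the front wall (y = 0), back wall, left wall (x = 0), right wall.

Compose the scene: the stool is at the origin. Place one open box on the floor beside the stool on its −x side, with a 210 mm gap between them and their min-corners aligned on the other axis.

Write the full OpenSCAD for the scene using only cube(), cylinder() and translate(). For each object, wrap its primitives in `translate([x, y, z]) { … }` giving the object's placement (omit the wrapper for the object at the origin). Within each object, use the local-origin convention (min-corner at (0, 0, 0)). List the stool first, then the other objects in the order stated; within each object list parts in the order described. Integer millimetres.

translate([0, 0, 367]) cube([359, 310, 34]);
translate([17, 17, 0]) cylinder(h = 367, r = 17);
translate([342, 17, 0]) cylinder(h = 367, r = 17);
translate([17, 293, 0]) cylinder(h = 367, r = 17);
translate([342, 293, 0]) cylinder(h = 367, r = 17);
translate([-728, 0, 0]) {
  cube([518, 576, 20]);
  translate([0, 0, 20]) cube([518, 20, 215]);
  translate([0, 556, 20]) cube([518, 20, 215]);
  translate([0, 20, 20]) cube([20, 536, 215]);
  translate([498, 20, 20]) cube([20, 536, 215]);
}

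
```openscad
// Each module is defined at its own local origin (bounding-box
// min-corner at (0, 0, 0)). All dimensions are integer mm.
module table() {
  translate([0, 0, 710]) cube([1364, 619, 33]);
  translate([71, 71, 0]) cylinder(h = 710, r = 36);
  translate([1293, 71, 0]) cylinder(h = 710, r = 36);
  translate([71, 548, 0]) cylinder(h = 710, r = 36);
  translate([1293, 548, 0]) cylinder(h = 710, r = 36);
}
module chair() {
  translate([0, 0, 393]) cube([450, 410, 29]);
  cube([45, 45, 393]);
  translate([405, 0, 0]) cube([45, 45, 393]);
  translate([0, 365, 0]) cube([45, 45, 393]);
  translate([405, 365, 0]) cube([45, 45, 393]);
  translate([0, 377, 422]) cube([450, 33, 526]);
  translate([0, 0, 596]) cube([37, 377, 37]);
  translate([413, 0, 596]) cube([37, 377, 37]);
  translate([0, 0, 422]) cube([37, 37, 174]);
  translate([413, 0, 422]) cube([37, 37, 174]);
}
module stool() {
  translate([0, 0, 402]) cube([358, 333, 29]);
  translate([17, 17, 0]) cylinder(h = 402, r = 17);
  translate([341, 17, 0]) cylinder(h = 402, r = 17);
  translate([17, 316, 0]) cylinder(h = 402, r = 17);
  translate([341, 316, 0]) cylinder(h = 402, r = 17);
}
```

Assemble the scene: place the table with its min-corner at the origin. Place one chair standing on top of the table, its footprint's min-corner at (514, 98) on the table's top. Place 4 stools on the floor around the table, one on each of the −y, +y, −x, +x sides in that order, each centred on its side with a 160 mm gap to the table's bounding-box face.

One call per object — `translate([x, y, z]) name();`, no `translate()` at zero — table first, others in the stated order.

table();
translate([514, 98, 743]) chair();
translate([503, -493, 0]) stool();
translate([503, 779, 0]) stool();
translate([-518, 143, 0]) stool();
translate([1524, 143, 0]) stool();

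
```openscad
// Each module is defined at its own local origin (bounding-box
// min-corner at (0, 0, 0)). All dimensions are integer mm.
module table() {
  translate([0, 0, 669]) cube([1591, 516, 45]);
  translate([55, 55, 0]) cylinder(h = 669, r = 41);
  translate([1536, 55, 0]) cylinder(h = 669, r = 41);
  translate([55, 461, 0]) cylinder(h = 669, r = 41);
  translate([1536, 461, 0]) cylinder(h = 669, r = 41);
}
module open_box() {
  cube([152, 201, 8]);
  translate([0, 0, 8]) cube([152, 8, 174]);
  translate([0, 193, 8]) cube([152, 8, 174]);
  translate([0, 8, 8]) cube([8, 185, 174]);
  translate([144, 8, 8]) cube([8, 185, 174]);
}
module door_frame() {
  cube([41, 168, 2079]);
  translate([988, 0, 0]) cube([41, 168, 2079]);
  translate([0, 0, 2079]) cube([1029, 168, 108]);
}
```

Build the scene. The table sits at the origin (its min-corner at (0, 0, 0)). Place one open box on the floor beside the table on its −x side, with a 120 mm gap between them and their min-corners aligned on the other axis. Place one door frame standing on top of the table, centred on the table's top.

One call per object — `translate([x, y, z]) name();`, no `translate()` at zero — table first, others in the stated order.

table();
translate([-272, 0, 0]) open_box();
translate([281, 174, 714]) door_frame();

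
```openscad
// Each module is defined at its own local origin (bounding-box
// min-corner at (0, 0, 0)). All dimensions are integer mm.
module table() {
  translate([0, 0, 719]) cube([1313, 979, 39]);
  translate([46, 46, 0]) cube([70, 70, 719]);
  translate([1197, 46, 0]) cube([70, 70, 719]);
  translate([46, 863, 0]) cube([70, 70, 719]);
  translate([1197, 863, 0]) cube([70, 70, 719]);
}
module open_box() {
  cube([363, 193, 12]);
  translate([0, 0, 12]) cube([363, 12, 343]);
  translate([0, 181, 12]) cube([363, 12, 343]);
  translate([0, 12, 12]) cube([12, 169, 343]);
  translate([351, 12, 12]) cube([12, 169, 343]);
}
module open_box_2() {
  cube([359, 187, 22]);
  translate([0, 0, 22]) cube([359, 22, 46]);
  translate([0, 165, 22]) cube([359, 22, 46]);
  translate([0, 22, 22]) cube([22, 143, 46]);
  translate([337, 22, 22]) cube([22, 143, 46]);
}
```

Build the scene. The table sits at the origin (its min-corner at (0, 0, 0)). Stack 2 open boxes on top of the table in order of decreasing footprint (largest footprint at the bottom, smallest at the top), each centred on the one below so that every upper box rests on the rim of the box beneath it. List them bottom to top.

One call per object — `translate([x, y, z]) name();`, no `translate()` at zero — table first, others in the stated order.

table();
translate([475, 393, 758]) open_box();
translate([477, 396, 1113]) open_box_2();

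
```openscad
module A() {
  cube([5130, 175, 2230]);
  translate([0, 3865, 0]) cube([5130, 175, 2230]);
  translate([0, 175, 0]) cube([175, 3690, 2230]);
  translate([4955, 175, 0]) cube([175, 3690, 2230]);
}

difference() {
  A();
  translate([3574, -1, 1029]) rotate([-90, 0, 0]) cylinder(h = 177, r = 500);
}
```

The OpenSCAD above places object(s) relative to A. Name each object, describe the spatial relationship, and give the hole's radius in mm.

The subtracted cylinder has r = 500 mm.

A is a house frame. The house frame has a circular hole through its front wall. The hole's radius is 500 mm.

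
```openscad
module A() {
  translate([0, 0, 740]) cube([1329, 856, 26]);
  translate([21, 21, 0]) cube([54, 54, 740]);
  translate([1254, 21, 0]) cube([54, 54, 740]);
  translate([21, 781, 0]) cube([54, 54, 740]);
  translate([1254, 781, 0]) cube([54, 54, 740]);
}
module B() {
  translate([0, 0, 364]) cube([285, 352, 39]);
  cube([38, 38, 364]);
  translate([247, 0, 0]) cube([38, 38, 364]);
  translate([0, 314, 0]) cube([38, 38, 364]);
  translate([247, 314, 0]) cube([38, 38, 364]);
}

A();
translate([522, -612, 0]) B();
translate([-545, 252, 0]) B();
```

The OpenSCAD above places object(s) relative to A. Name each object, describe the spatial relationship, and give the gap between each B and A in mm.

Each stool's nearest face is 260 mm from the table's bounding box.

A is a table. B is a stool. Two stools sit around the table at the −y, −x sides. The gap between each stool and the table is 260 mm.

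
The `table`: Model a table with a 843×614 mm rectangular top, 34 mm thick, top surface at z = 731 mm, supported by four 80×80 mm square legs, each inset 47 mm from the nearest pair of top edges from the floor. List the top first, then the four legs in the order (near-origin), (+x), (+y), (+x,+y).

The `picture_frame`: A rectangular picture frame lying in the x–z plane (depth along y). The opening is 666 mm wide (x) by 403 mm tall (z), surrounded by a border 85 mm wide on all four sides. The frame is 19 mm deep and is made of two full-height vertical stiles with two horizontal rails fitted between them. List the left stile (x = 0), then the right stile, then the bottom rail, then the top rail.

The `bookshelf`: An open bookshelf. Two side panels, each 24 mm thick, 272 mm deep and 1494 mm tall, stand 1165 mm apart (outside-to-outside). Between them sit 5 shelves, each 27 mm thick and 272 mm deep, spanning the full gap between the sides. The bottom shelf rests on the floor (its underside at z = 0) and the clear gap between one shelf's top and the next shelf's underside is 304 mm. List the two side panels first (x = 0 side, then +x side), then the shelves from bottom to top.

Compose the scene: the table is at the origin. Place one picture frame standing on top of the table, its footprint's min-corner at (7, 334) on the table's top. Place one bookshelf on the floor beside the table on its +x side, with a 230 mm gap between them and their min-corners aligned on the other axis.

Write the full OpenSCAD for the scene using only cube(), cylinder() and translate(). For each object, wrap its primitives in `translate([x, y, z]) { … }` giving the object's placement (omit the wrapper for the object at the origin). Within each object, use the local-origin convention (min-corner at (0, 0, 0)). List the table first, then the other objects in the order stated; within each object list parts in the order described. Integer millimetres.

translate([0, 0, 697]) cube([843, 614, 34]);
translate([47, 47, 0]) cube([80, 80, 697]);
translate([716, 47, 0]) cube([80, 80, 697]);
translate([47, 487, 0]) cube([80, 80, 697]);
translate([716, 487, 0]) cube([80, 80, 697]);
translate([7, 334, 731]) {
  cube([85, 19, 573]);
  translate([751, 0, 0]) cube([85, 19, 573]);
  translate([85, 0, 0]) cube([666, 19, 85]);
  translate([85, 0, 488]) cube([666, 19, 85]);
}
translate([1073, 0, 0]) {
  cube([24, 272, 1494]);
  translate([1141, 0, 0]) cube([24, 272, 1494]);
  translate([24, 0, 0]) cube([1117, 272, 27]);
  translate([24, 0, 331]) cube([1117, 272, 27]);
  translate([24, 0, 662]) cube([1117, 272, 27]);
  translate([24, 0, 993]) cube([1117, 272, 27]);
  translate([24, 0, 1324]) cube([1117, 272, 27]);
}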